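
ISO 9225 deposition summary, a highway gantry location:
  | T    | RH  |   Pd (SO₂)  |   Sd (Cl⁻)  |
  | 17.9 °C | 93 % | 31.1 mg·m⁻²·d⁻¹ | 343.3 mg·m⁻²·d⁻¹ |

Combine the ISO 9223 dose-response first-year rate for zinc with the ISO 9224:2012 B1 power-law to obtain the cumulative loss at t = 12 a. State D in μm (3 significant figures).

D(12) = 53.6 μm

zinc: temperature factor f = -0.071·(7.9) = -0.5609
  SO₂ term: 0.0129·31.1^0.44·exp(0.046·93-0.5609) = 2.408
  Sd branch = 0.0175·Sd^0.57·e^(0.008·RH+0.085·T) = 4.702 μm/a
  sum: 2.408 + 4.702 → r_corr = 7.11 μm/a
Power-law: D(12) = r_corr · 12^0.813
  D(12) = 7.11 × 12^0.813 = 7.11 × 7.54 = 53.61 μm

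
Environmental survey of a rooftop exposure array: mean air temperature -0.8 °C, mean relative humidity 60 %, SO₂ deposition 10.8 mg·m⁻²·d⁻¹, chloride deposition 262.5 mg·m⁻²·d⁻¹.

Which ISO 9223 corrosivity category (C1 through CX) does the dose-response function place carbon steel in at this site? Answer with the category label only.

C3

carbon steel: T≤10 °C ⇒ hinge +0.150·(-0.8−10) = -1.6200
  sulphur-dioxide contribution → 4.008 μm/a
  chloride contribution → 22.62 μm/a
  ⇒ r_corr(carbon steel) = 26.63 μm/a
Category bounds: 25…50 μm/a bracket r_corr ⇒ C3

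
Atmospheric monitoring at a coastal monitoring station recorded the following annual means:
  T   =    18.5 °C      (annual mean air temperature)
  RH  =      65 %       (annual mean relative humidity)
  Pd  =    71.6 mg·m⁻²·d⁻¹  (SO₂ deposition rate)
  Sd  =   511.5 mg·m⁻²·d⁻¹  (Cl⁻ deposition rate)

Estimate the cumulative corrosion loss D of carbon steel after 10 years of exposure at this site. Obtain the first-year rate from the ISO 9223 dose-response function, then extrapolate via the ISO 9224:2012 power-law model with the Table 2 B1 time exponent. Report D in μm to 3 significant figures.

D(10) = 417 μm

carbon steel: f(T) = -0.054·(T−10) [T>10 °C] = -0.4590
  SO₂ term: 1.77·71.6^0.52·exp(0.02·65-0.4590) = 37.82
  Sd branch = 0.102·Sd^0.62·e^(0.033·RH+0.04·T) = 87.3 μm/a
  r_corr = 37.82 + 87.3 = 125.1 μm/a
Power-law: D(10) = r_corr · 10^0.523
  D(10) = 125.1 × 10^0.523 = 125.1 × 3.334 = 417.2 μm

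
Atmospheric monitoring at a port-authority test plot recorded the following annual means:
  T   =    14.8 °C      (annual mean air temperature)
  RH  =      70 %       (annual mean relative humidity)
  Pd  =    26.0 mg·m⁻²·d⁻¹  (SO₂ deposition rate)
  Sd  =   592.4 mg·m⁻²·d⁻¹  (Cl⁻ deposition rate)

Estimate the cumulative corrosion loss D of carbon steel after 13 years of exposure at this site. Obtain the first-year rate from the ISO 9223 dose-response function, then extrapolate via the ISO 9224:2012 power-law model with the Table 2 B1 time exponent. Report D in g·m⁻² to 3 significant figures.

D(13) = 3.83e+03 g·m⁻²

carbon steel: temperature factor f = -0.054·(4.8) = -0.2592
  Pd branch = 1.77·Pd^0.52·e^(0.02·RH+f) = 30.14 μm/a
  Cl⁻ term: 0.102·592.4^0.62·exp(0.033·70+0.04·14.8) = 97.26
  sum: 30.14 + 97.26 → r_corr = 127.4 μm/a
Long-term exponent b (ISO 9224 Table 2, B1) = 0.523
  D(13) = 127.4 × 13^0.523 = 127.4 × 3.825 = 487.3 μm
  Mass loss = 487.3 μm × 7.85 g/cm³ = 3825 g·m⁻²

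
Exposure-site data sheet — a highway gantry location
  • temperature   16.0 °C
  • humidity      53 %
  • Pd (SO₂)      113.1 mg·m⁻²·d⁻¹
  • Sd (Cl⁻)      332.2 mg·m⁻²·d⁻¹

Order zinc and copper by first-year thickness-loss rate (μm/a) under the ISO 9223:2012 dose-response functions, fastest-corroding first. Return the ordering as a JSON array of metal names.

["zinc", "copper"]

zinc: f(T) = -0.071·(T−10) [T>10 °C] = -0.4260
  sulphur-dioxide contribution → 0.7725 μm/a
  chloride contribution → 2.851 μm/a
  ⇒ r_corr(zinc) = 3.624 μm/a
copper: temperature factor f = -0.080·(6.0) = -0.4800
  sulphur-dioxide contribution → 0.2557 μm/a
  chloride contribution → 0.7255 μm/a
  ⇒ r_corr(copper) = 0.9812 μm/a
Ordering by μm/a: zinc (3.62) > copper (0.981)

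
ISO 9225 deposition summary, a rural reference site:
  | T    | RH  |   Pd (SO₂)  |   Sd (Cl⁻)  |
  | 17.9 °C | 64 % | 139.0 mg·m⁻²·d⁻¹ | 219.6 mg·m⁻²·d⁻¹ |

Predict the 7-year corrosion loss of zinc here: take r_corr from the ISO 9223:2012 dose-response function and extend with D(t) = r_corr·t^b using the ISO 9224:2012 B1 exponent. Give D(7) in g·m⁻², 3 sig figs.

D(7) = 143 g·m⁻²

zinc: f(T) = -0.071·(T−10) [T>10 °C] = -0.5609
  sulphur-dioxide contribution → 1.226 μm/a
  chloride contribution → 2.89 μm/a
  total first-year rate 4.116 μm/a
ISO 9224: D(t) = r_corr · t^b with b = 0.813 (zinc, B1)
  D(7) = 4.116 × 7^0.813 = 4.116 × 4.865 = 20.02 μm
  Mass loss = 20.02 μm × 7.14 g/cm³ = 143 g·m⁻²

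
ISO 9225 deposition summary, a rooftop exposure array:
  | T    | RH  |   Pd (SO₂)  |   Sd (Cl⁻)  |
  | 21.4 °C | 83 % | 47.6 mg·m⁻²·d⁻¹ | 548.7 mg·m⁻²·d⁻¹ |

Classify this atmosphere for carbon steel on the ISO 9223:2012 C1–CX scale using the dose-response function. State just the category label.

carbon steel: f(T) = -0.054·(T−10) [T>10 °C] = -0.6156
  sulphur-dioxide contribution → 37.49 μm/a
  chloride contribution → 185.5 μm/a
  ⇒ r_corr(carbon steel) = 223 μm/a
Category bounds: 200…700 μm/a bracket r_corr ⇒ CX

CX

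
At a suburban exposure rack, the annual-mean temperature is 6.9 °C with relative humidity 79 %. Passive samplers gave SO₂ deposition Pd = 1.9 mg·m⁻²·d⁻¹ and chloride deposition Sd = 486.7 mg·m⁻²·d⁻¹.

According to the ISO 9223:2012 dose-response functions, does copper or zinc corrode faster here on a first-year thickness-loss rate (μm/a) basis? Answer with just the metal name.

copper: f(T) = +0.126·(T−10) [T≤10 °C] = -0.3906
  Pd branch = 0.0053·Pd^0.26·e^(0.059·RH+f) = 0.4481 μm/a
  Sd branch = 0.01025·Sd^0.27·e^(0.036·RH+0.049·T) = 1.313 μm/a
  r_corr = 0.4481 + 1.313 = 1.761 μm/a
zinc: f(T) = +0.038·(T−10) [T≤10 °C] = -0.1178
  Pd branch = 0.0129·Pd^0.44·e^(0.046·RH+f) = 0.5758 μm/a
  Cl⁻ term: 0.0175·486.7^0.57·exp(0.008·79+0.085·6.9) = 2.014
  r_corr = 0.5758 + 2.014 = 2.589 μm/a
Ordering by μm/a: zinc (2.59) > copper (1.76)

zinc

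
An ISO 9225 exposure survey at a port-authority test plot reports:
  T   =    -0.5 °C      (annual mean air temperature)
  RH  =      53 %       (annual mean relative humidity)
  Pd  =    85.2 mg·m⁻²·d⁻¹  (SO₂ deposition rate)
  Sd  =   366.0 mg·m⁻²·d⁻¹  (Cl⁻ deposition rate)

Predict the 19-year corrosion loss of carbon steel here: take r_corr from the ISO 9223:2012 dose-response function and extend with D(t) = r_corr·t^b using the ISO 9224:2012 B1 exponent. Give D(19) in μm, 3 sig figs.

carbon steel: T≤10 °C ⇒ hinge +0.150·(-0.5−10) = -1.5750
  Pd branch = 1.77·Pd^0.52·e^(0.02·RH+f) = 10.67 μm/a
  Sd branch = 0.102·Sd^0.62·e^(0.033·RH+0.04·T) = 22.33 μm/a
  sum: 10.67 + 22.33 → r_corr = 33 μm/a
Power-law: D(19) = r_corr · 19^0.523
  D(19) = 33 × 19^0.523 = 33 × 4.664 = 153.9 μm

D(19) = 154 μm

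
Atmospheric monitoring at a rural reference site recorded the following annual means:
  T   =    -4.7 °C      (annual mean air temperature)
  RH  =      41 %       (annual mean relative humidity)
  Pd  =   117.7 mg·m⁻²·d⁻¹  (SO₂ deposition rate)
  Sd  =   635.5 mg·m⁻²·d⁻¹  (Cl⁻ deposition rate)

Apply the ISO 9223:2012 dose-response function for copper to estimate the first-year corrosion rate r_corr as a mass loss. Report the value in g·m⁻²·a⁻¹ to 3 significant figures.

copper: temperature factor f = +0.126·(-14.7) = -1.8522
  Pd branch = 0.0053·Pd^0.26·e^(0.059·RH+f) = 0.03227 μm/a
  Sd branch = 0.01025·Sd^0.27·e^(0.036·RH+0.049·T) = 0.2035 μm/a
  sum: 0.03227 + 0.2035 → r_corr = 0.2358 μm/a
Convert to mass loss: 0.2358 μm/a × 8.96 g/cm³ = 2.113 g·m⁻²·a⁻¹

r_corr = 2.11 g·m⁻²·a⁻¹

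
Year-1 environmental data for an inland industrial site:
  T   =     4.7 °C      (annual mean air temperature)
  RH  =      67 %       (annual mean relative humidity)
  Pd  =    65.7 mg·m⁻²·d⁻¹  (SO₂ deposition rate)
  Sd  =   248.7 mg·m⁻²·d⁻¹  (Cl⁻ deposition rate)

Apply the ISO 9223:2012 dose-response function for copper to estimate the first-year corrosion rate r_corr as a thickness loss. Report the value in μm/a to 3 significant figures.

r_corr = 1.06 μm/a

copper: temperature factor f = +0.126·(-5.3) = -0.6678
  sulphur-dioxide contribution → 0.4203 μm/a
  chloride contribution → 0.6384 μm/a
  ⇒ r_corr(copper) = 1.059 μm/a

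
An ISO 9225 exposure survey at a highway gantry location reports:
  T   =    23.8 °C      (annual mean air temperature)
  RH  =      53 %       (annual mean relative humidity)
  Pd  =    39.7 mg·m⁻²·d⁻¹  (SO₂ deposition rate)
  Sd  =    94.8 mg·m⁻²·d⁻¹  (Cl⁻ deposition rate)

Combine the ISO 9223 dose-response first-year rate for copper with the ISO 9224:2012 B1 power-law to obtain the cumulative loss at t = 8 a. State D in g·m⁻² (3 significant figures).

copper: temperature factor f = -0.080·(13.8) = -1.1040
  sulphur-dioxide contribution → 0.1044 μm/a
  chloride contribution → 0.7578 μm/a
  ⇒ r_corr(copper) = 0.8622 μm/a
Long-term exponent b (ISO 9224 Table 2, B1) = 0.667
  D(8) = 0.8622 × 8^0.667 = 0.8622 × 4.003 = 3.451 μm
  Mass loss = 3.451 μm × 8.96 g/cm³ = 30.92 g·m⁻²

D(8) = 30.9 g·m⁻²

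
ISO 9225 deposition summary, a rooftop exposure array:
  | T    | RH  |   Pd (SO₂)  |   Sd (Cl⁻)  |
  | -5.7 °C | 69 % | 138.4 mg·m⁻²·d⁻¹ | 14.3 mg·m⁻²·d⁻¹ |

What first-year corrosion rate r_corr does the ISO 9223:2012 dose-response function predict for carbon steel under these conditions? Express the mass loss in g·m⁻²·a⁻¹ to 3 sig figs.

r_corr = 100 g·m⁻²·a⁻¹

carbon steel: f(T) = +0.150·(T−10) [T≤10 °C] = -2.3550
  sulphur-dioxide contribution → 8.668 μm/a
  chloride contribution → 4.119 μm/a
  ⇒ r_corr(carbon steel) = 12.79 μm/a
Convert to mass loss: 12.79 μm/a × 7.85 g/cm³ = 100.4 g·m⁻²·a⁻¹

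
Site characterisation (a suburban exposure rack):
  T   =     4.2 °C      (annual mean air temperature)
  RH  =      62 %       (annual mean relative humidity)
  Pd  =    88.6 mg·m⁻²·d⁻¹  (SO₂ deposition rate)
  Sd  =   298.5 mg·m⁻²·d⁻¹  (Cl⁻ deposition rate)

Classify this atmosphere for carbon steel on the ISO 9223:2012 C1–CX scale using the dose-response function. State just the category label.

C4

carbon steel: T≤10 °C ⇒ hinge +0.150·(4.2−10) = -0.8700
  Pd branch = 1.77·Pd^0.52·e^(0.02·RH+f) = 26.38 μm/a
  Cl⁻ term: 0.102·298.5^0.62·exp(0.033·62+0.04·4.2) = 31.96
  r_corr = 26.38 + 31.96 = 58.34 μm/a
58.3 μm/a falls in (50, 80] for carbon steel → category C4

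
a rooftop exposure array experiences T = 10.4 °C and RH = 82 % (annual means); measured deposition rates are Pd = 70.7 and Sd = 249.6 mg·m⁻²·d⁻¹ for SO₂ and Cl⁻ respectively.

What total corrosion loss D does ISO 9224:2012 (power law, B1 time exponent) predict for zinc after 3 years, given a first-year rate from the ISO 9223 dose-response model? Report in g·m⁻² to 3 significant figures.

zinc: T>10 °C ⇒ hinge -0.071·(10.4−10) = -0.0284
  Pd branch = 0.0129·Pd^0.44·e^(0.046·RH+f) = 3.549 μm/a
  Sd branch = 0.0175·Sd^0.57·e^(0.008·RH+0.085·T) = 1.898 μm/a
  sum: 3.549 + 1.898 → r_corr = 5.447 μm/a
ISO 9224: D(t) = r_corr · t^b with b = 0.813 (zinc, B1)
  D(3) = 5.447 × 3^0.813 = 5.447 × 2.443 = 13.31 μm
  Mass loss = 13.31 μm × 7.14 g/cm³ = 95.01 g·m⁻²

D(3) = 95.0 g·m⁻²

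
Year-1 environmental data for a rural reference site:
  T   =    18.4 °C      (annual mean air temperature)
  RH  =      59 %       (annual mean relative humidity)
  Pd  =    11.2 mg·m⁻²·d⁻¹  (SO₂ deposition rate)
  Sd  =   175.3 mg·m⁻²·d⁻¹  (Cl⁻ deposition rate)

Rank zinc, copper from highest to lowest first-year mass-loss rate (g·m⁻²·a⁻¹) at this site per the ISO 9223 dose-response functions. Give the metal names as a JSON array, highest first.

["zinc", "copper"]

zinc: f(T) = -0.071·(T−10) [T>10 °C] = -0.5964
  SO₂ term: 0.0129·11.2^0.44·exp(0.046·59-0.5964) = 0.3104
  Cl⁻ term: 0.0175·175.3^0.57·exp(0.008·59+0.085·18.4) = 2.548
  r_corr = 0.3104 + 2.548 = 2.858 μm/a
  mass loss = 2.858 μm/a × 7.14 g/cm³ = 20.41 g·m⁻²·a⁻¹
copper: f(T) = -0.080·(T−10) [T>10 °C] = -0.6720
  Pd branch = 0.0053·Pd^0.26·e^(0.059·RH+f) = 0.1648 μm/a
  Cl⁻ term: 0.01025·175.3^0.27·exp(0.036·59+0.049·18.4) = 0.8522
  r_corr = 0.1648 + 0.8522 = 1.017 μm/a
  mass loss = 1.017 μm/a × 8.96 g/cm³ = 9.113 g·m⁻²·a⁻¹
Ordering by g·m⁻²·a⁻¹: zinc (20.4) > copper (9.11)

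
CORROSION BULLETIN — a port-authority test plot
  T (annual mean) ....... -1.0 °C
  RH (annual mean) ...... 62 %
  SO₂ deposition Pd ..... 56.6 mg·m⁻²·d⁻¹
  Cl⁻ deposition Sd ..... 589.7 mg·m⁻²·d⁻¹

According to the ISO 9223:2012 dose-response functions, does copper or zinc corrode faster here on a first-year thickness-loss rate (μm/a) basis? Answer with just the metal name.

copper: temperature factor f = +0.126·(-11.0) = -1.3860
  Pd branch = 0.0053·Pd^0.26·e^(0.059·RH+f) = 0.1468 μm/a
  Sd branch = 0.01025·Sd^0.27·e^(0.036·RH+0.049·T) = 0.5092 μm/a
  r_corr = 0.1468 + 0.5092 = 0.656 μm/a
zinc: temperature factor f = +0.038·(-11.0) = -0.4180
  Pd branch = 0.0129·Pd^0.44·e^(0.046·RH+f) = 0.8688 μm/a
  Cl⁻ term: 0.0175·589.7^0.57·exp(0.008·62+0.085·-1.0) = 1.002
  sum: 0.8688 + 1.002 → r_corr = 1.871 μm/a
Ordering by μm/a: zinc (1.87) > copper (0.656)

zinc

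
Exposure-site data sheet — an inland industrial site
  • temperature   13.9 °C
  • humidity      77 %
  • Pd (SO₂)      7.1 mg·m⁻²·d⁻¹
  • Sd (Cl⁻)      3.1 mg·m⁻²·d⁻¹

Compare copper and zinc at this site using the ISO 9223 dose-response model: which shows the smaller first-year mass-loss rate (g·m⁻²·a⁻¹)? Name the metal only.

zinc

copper: f(T) = -0.080·(T−10) [T>10 °C] = -0.3120
  Pd branch = 0.0053·Pd^0.26·e^(0.059·RH+f) = 0.6069 μm/a
  Cl⁻ term: 0.01025·3.1^0.27·exp(0.036·77+0.049·13.9) = 0.4396
  sum: 0.6069 + 0.4396 → r_corr = 1.046 μm/a
  mass loss = 1.046 μm/a × 8.96 g/cm³ = 9.376 g·m⁻²·a⁻¹
zinc: temperature factor f = -0.071·(3.9) = -0.2769
  SO₂ term: 0.0129·7.1^0.44·exp(0.046·77-0.2769) = 0.8001
  Cl⁻ term: 0.0175·3.1^0.57·exp(0.008·77+0.085·13.9) = 0.2013
  r_corr = 0.8001 + 0.2013 = 1.001 μm/a
  mass loss = 1.001 μm/a × 7.14 g/cm³ = 7.15 g·m⁻²·a⁻¹
Ordering by g·m⁻²·a⁻¹: copper (9.38) > zinc (7.15)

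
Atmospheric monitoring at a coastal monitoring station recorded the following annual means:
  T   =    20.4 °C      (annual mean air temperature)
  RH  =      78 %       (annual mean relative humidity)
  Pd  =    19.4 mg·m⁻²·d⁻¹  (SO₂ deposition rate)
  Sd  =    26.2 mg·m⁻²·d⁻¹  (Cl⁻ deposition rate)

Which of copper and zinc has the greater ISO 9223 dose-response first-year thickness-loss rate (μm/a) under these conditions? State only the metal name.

zinc

copper: T>10 °C ⇒ hinge -0.080·(20.4−10) = -0.8320
  sulphur-dioxide contribution → 0.497 μm/a
  chloride contribution → 1.115 μm/a
  total first-year rate 1.612 μm/a
zinc: temperature factor f = -0.071·(10.4) = -0.7384
  sulphur-dioxide contribution → 0.8218 μm/a
  chloride contribution → 1.19 μm/a
  total first-year rate 2.012 μm/a
Ordering by μm/a: zinc (2.01) > copper (1.61)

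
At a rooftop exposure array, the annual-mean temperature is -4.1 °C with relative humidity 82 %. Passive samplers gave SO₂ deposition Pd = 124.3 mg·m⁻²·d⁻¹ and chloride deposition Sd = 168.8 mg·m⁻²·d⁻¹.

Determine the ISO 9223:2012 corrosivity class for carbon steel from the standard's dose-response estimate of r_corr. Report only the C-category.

carbon steel: f(T) = +0.150·(T−10) [T≤10 °C] = -2.1150
  Pd branch = 1.77·Pd^0.52·e^(0.02·RH+f) = 13.51 μm/a
  Cl⁻ term: 0.102·168.8^0.62·exp(0.033·82+0.04·-4.1) = 31.16
  r_corr = 13.51 + 31.16 = 44.67 μm/a
44.7 μm/a falls in (25, 50] for carbon steel → category C3

C3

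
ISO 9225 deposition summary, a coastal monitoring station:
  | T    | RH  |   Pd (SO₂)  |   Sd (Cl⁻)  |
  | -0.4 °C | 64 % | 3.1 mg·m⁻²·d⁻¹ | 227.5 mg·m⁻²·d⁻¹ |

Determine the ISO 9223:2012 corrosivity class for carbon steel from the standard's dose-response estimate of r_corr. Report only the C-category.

C3

carbon steel: f(T) = +0.150·(T−10) [T≤10 °C] = -1.5600
  Pd branch = 1.77·Pd^0.52·e^(0.02·RH+f) = 2.409 μm/a
  Cl⁻ term: 0.102·227.5^0.62·exp(0.033·64+0.04·-0.4) = 24
  r_corr = 2.409 + 24 = 26.41 μm/a
26.4 μm/a falls in (25, 50] for carbon steel → category C3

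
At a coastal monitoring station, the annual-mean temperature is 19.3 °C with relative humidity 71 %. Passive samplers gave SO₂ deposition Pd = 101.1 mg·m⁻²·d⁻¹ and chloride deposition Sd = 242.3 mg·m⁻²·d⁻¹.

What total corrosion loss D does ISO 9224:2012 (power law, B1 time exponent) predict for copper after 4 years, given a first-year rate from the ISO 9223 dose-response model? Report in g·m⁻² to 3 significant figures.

copper: temperature factor f = -0.080·(9.3) = -0.7440
  SO₂ term: 0.0053·101.1^0.26·exp(0.059·71-0.7440) = 0.5516
  Sd branch = 0.01025·Sd^0.27·e^(0.036·RH+0.049·T) = 1.497 μm/a
  sum: 0.5516 + 1.497 → r_corr = 2.049 μm/a
ISO 9224: D(t) = r_corr · t^b with b = 0.667 (copper, B1)
  D(4) = 2.049 × 4^0.667 = 2.049 × 2.521 = 5.165 μm
  Mass loss = 5.165 μm × 8.96 g/cm³ = 46.28 g·m⁻²

D(4) = 46.3 g·m⁻²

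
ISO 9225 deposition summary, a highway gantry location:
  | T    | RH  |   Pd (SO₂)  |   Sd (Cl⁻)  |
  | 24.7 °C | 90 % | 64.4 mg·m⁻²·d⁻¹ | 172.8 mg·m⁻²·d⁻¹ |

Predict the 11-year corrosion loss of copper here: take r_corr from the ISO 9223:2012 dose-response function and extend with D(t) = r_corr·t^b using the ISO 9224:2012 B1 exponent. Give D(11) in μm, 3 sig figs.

D(11) = 22.3 μm

copper: f(T) = -0.080·(T−10) [T>10 °C] = -1.1760
  SO₂ term: 0.0053·64.4^0.26·exp(0.059·90-1.1760) = 0.9771
  Cl⁻ term: 0.01025·172.8^0.27·exp(0.036·90+0.049·24.7) = 3.529
  r_corr = 0.9771 + 3.529 = 4.506 μm/a
ISO 9224: D(t) = r_corr · t^b with b = 0.667 (copper, B1)
  D(11) = 4.506 × 11^0.667 = 4.506 × 4.95 = 22.3 μm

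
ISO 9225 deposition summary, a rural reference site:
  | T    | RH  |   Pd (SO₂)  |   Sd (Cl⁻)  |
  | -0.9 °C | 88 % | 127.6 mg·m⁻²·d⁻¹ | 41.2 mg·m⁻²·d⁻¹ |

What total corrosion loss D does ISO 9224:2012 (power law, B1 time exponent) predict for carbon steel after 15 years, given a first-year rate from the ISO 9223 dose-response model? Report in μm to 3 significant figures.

carbon steel: f(T) = +0.150·(T−10) [T≤10 °C] = -1.6350
  Pd branch = 1.77·Pd^0.52·e^(0.02·RH+f) = 24.96 μm/a
  Cl⁻ term: 0.102·41.2^0.62·exp(0.033·88+0.04·-0.9) = 18
  r_corr = 24.96 + 18 = 42.97 μm/a
ISO 9224: D(t) = r_corr · t^b with b = 0.523 (carbon steel, B1)
  D(15) = 42.97 × 15^0.523 = 42.97 × 4.122 = 177.1 μm

D(15) = 177 μm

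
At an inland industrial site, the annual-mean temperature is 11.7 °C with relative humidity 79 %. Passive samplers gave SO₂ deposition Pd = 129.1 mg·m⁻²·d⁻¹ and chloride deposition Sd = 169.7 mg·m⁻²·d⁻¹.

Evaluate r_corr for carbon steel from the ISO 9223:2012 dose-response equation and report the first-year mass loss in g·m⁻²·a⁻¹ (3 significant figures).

r_corr = 1.19e+03 g·m⁻²·a⁻¹

carbon steel: temperature factor f = -0.054·(1.7) = -0.0918
  Pd branch = 1.77·Pd^0.52·e^(0.02·RH+f) = 98.17 μm/a
  Cl⁻ term: 0.102·169.7^0.62·exp(0.033·79+0.04·11.7) = 53.27
  sum: 98.17 + 53.27 → r_corr = 151.4 μm/a
Convert to mass loss: 151.4 μm/a × 7.85 g/cm³ = 1189 g·m⁻²·a⁻¹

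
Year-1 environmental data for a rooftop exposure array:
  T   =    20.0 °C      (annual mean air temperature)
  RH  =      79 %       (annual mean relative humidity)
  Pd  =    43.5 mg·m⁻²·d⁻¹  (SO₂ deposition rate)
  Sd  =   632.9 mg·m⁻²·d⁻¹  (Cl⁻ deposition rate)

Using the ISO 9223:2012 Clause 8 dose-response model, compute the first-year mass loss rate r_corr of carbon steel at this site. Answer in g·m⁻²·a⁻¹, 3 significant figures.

r_corr = 1.60e+03 g·m⁻²·a⁻¹

carbon steel: f(T) = -0.054·(T−10) [T>10 °C] = -0.5400
  SO₂ term: 1.77·43.5^0.52·exp(0.02·79-0.5400) = 35.62
  Cl⁻ term: 0.102·632.9^0.62·exp(0.033·79+0.04·20.0) = 167.9
  sum: 35.62 + 167.9 → r_corr = 203.5 μm/a
Convert to mass loss: 203.5 μm/a × 7.85 g/cm³ = 1598 g·m⁻²·a⁻¹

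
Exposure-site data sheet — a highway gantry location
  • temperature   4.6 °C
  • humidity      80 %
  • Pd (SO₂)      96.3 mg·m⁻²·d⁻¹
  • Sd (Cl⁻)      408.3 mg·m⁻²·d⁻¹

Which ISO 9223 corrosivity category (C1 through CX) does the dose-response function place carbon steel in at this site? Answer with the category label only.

carbon steel: T≤10 °C ⇒ hinge +0.150·(4.6−10) = -0.8100
  sulphur-dioxide contribution → 41.93 μm/a
  chloride contribution → 71.43 μm/a
  total first-year rate 113.4 μm/a
Category bounds: 80…200 μm/a bracket r_corr ⇒ C5

C5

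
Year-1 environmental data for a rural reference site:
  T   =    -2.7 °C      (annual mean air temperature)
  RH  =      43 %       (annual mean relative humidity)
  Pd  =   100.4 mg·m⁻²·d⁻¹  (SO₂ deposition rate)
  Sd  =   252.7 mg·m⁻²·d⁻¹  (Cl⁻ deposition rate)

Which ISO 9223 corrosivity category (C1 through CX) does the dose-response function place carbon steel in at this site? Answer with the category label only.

carbon steel: T≤10 °C ⇒ hinge +0.150·(-2.7−10) = -1.9050
  sulphur-dioxide contribution → 6.84 μm/a
  chloride contribution → 11.68 μm/a
  total first-year rate 18.52 μm/a
Category bounds: 1.3…25 μm/a bracket r_corr ⇒ C2

C2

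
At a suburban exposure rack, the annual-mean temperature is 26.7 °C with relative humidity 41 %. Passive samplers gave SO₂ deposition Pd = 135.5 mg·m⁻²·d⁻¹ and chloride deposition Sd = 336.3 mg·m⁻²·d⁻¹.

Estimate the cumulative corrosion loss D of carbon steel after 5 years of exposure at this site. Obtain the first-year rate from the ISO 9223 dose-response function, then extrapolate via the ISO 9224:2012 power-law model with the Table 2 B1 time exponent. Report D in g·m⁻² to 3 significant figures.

D(5) = 1.15e+03 g·m⁻²

carbon steel: T>10 °C ⇒ hinge -0.054·(26.7−10) = -0.9018
  Pd branch = 1.77·Pd^0.52·e^(0.02·RH+f) = 20.94 μm/a
  Cl⁻ term: 0.102·336.3^0.62·exp(0.033·41+0.04·26.7) = 42.33
  sum: 20.94 + 42.33 → r_corr = 63.27 μm/a
ISO 9224: D(t) = r_corr · t^b with b = 0.523 (carbon steel, B1)
  D(5) = 63.27 × 5^0.523 = 63.27 × 2.32 = 146.8 μm
  Mass loss = 146.8 μm × 7.85 g/cm³ = 1152 g·m⁻²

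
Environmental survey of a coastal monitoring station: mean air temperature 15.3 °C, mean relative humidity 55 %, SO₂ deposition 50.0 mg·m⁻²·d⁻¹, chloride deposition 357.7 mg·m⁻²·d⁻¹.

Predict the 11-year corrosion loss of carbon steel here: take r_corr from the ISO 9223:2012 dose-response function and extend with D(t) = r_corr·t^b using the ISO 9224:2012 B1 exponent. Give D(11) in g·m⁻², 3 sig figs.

carbon steel: T>10 °C ⇒ hinge -0.054·(15.3−10) = -0.2862
  Pd branch = 1.77·Pd^0.52·e^(0.02·RH+f) = 30.54 μm/a
  Cl⁻ term: 0.102·357.7^0.62·exp(0.033·55+0.04·15.3) = 44.24
  r_corr = 30.54 + 44.24 = 74.78 μm/a
ISO 9224: D(t) = r_corr · t^b with b = 0.523 (carbon steel, B1)
  D(11) = 74.78 × 11^0.523 = 74.78 × 3.505 = 262.1 μm
  Mass loss = 262.1 μm × 7.85 g/cm³ = 2057 g·m⁻²

D(11) = 2.06e+03 g·m⁻²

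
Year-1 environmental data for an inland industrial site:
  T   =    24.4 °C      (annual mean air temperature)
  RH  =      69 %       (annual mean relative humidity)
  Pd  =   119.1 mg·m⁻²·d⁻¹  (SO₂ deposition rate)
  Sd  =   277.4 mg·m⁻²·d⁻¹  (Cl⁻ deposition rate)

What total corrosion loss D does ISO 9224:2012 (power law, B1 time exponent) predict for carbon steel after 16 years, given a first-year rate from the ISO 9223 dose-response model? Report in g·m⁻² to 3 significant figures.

carbon steel: f(T) = -0.054·(T−10) [T>10 °C] = -0.7776
  sulphur-dioxide contribution → 38.82 μm/a
  chloride contribution → 86.31 μm/a
  total first-year rate 125.1 μm/a
Long-term exponent b (ISO 9224 Table 2, B1) = 0.523
  D(16) = 125.1 × 16^0.523 = 125.1 × 4.263 = 533.5 μm
  Mass loss = 533.5 μm × 7.85 g/cm³ = 4188 g·m⁻²

D(16) = 4.19e+03 g·m⁻²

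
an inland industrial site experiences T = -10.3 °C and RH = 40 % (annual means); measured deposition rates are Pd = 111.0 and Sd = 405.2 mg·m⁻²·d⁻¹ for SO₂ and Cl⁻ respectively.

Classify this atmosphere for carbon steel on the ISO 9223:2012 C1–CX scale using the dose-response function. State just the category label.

C2

carbon steel: T≤10 °C ⇒ hinge +0.150·(-10.3−10) = -3.0450
  sulphur-dioxide contribution → 2.17 μm/a
  chloride contribution → 10.46 μm/a
  total first-year rate 12.63 μm/a
ISO 9223 Table 2 (carbon steel): 1.3 < 12.6 ≤ 25 μm/a ⇒ C2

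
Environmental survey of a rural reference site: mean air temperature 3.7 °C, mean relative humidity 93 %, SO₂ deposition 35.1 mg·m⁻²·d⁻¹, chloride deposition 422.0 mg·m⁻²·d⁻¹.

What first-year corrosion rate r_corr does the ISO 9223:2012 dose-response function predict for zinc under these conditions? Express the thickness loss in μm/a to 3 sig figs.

zinc: temperature factor f = +0.038·(-6.3) = -0.2394
  SO₂ term: 0.0129·35.1^0.44·exp(0.046·93-0.2394) = 3.503
  Sd branch = 0.0175·Sd^0.57·e^(0.008·RH+0.085·T) = 1.582 μm/a
  r_corr = 3.503 + 1.582 = 5.085 μm/a

r_corr = 5.09 μm/a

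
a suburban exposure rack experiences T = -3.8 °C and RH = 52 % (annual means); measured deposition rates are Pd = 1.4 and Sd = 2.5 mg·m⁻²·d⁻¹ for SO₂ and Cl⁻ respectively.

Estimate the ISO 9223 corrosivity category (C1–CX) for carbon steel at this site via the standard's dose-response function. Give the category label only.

C2

carbon steel: T≤10 °C ⇒ hinge +0.150·(-3.8−10) = -2.0700
  SO₂ term: 1.77·1.4^0.52·exp(0.02·52-2.0700) = 0.7527
  Sd branch = 0.102·Sd^0.62·e^(0.033·RH+0.04·T) = 0.8601 μm/a
  sum: 0.7527 + 0.8601 → r_corr = 1.613 μm/a
1.61 μm/a falls in (1.3, 25] for carbon steel → category C2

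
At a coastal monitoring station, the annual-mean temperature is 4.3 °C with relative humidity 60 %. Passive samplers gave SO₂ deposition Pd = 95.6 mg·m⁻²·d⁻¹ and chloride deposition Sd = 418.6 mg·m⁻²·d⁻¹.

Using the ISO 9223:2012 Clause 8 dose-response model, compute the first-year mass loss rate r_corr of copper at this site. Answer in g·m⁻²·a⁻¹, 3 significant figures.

copper: temperature factor f = +0.126·(-5.7) = -0.7182
  Pd branch = 0.0053·Pd^0.26·e^(0.059·RH+f) = 0.2915 μm/a
  Cl⁻ term: 0.01025·418.6^0.27·exp(0.036·60+0.049·4.3) = 0.56
  sum: 0.2915 + 0.56 → r_corr = 0.8515 μm/a
Convert to mass loss: 0.8515 μm/a × 8.96 g/cm³ = 7.63 g·m⁻²·a⁻¹

r_corr = 7.63 g·m⁻²·a⁻¹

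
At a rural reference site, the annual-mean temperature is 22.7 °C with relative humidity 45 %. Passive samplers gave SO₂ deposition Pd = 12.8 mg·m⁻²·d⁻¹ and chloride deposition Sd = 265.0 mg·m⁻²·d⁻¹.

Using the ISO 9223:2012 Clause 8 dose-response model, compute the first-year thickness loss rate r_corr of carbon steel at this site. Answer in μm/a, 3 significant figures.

r_corr = 43.8 μm/a

carbon steel: temperature factor f = -0.054·(12.7) = -0.6858
  Pd branch = 1.77·Pd^0.52·e^(0.02·RH+f) = 8.256 μm/a
  Cl⁻ term: 0.102·265.0^0.62·exp(0.033·45+0.04·22.7) = 35.5
  r_corr = 8.256 + 35.5 = 43.76 μm/a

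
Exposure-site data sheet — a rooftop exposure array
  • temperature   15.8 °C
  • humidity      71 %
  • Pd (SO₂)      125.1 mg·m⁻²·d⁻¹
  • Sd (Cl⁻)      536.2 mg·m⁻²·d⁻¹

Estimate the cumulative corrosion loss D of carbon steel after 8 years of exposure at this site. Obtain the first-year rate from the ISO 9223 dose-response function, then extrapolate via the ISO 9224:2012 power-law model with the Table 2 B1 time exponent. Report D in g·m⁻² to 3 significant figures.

D(8) = 3.83e+03 g·m⁻²

carbon steel: f(T) = -0.054·(T−10) [T>10 °C] = -0.3132
  sulphur-dioxide contribution → 65.95 μm/a
  chloride contribution → 98.36 μm/a
  total first-year rate 164.3 μm/a
ISO 9224: D(t) = r_corr · t^b with b = 0.523 (carbon steel, B1)
  D(8) = 164.3 × 8^0.523 = 164.3 × 2.967 = 487.5 μm
  Mass loss = 487.5 μm × 7.85 g/cm³ = 3827 g·m⁻²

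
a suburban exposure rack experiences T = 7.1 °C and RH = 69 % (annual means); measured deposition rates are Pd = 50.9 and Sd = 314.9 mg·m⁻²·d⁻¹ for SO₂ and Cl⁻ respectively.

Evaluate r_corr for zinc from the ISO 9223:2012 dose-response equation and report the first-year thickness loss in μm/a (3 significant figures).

r_corr = 3.03 μm/a

zinc: T≤10 °C ⇒ hinge +0.038·(7.1−10) = -0.1102
  Pd branch = 0.0129·Pd^0.44·e^(0.046·RH+f) = 1.556 μm/a
  Cl⁻ term: 0.0175·314.9^0.57·exp(0.008·69+0.085·7.1) = 1.475
  r_corr = 1.556 + 1.475 = 3.032 μm/a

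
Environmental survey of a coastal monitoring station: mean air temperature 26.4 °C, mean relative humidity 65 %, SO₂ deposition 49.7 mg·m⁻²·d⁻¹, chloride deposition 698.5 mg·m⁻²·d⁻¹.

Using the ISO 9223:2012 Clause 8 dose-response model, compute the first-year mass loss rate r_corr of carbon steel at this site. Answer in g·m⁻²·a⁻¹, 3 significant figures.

r_corr = 1.30e+03 g·m⁻²·a⁻¹

carbon steel: temperature factor f = -0.054·(16.4) = -0.8856
  sulphur-dioxide contribution → 20.42 μm/a
  chloride contribution → 145.3 μm/a
  ⇒ r_corr(carbon steel) = 165.7 μm/a
Convert to mass loss: 165.7 μm/a × 7.85 g/cm³ = 1301 g·m⁻²·a⁻¹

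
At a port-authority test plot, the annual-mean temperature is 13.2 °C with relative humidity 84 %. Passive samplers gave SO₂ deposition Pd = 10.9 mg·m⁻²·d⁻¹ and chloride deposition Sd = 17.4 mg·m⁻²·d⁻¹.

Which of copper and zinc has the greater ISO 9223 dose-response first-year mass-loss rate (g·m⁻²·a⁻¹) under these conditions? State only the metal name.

copper

copper: f(T) = -0.080·(T−10) [T>10 °C] = -0.2560
  SO₂ term: 0.0053·10.9^0.26·exp(0.059·84-0.2560) = 1.084
  Cl⁻ term: 0.01025·17.4^0.27·exp(0.036·84+0.049·13.2) = 0.8707
  r_corr = 1.084 + 0.8707 = 1.955 μm/a
  mass loss = 1.955 μm/a × 8.96 g/cm³ = 17.52 g·m⁻²·a⁻¹
zinc: T>10 °C ⇒ hinge -0.071·(13.2−10) = -0.2272
  Pd branch = 0.0129·Pd^0.44·e^(0.046·RH+f) = 1.401 μm/a
  Sd branch = 0.0175·Sd^0.57·e^(0.008·RH+0.085·T) = 0.5361 μm/a
  r_corr = 1.401 + 0.5361 = 1.937 μm/a
  mass loss = 1.937 μm/a × 7.14 g/cm³ = 13.83 g·m⁻²·a⁻¹
Ordering by g·m⁻²·a⁻¹: copper (17.5) > zinc (13.8)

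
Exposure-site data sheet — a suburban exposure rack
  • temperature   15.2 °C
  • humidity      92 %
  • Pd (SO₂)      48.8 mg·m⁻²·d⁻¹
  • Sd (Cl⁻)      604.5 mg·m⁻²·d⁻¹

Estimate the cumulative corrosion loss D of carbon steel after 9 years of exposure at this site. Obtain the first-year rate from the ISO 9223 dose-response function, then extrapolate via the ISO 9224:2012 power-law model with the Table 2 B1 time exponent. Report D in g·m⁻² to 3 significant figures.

D(9) = 6.70e+03 g·m⁻²

carbon steel: T>10 °C ⇒ hinge -0.054·(15.2−10) = -0.2808
  SO₂ term: 1.77·48.8^0.52·exp(0.02·92-0.2808) = 63.55
  Cl⁻ term: 0.102·604.5^0.62·exp(0.033·92+0.04·15.2) = 206.8
  r_corr = 63.55 + 206.8 = 270.4 μm/a
ISO 9224: D(t) = r_corr · t^b with b = 0.523 (carbon steel, B1)
  D(9) = 270.4 × 9^0.523 = 270.4 × 3.156 = 853.2 μm
  Mass loss = 853.2 μm × 7.85 g/cm³ = 6698 g·m⁻²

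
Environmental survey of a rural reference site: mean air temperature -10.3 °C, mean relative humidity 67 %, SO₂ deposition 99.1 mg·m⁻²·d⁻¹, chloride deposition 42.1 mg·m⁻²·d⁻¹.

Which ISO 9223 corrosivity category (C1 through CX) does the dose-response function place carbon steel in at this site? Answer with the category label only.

carbon steel: T≤10 °C ⇒ hinge +0.150·(-10.3−10) = -3.0450
  sulphur-dioxide contribution → 3.511 μm/a
  chloride contribution → 6.265 μm/a
  ⇒ r_corr(carbon steel) = 9.777 μm/a
ISO 9223 Table 2 (carbon steel): 1.3 < 9.78 ≤ 25 μm/a ⇒ C2

C2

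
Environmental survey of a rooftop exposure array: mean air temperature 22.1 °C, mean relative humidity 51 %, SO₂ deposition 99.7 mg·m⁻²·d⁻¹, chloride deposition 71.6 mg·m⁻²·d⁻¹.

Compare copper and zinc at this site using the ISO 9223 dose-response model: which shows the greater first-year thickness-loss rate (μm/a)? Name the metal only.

zinc

copper: temperature factor f = -0.080·(12.1) = -0.9680
  Pd branch = 0.0053·Pd^0.26·e^(0.059·RH+f) = 0.135 μm/a
  Cl⁻ term: 0.01025·71.6^0.27·exp(0.036·51+0.049·22.1) = 0.6015
  sum: 0.135 + 0.6015 → r_corr = 0.7365 μm/a
zinc: temperature factor f = -0.071·(12.1) = -0.8591
  Pd branch = 0.0129·Pd^0.44·e^(0.046·RH+f) = 0.4323 μm/a
  Cl⁻ term: 0.0175·71.6^0.57·exp(0.008·51+0.085·22.1) = 1.965
  sum: 0.4323 + 1.965 → r_corr = 2.397 μm/a
Ordering by μm/a: zinc (2.4) > copper (0.736)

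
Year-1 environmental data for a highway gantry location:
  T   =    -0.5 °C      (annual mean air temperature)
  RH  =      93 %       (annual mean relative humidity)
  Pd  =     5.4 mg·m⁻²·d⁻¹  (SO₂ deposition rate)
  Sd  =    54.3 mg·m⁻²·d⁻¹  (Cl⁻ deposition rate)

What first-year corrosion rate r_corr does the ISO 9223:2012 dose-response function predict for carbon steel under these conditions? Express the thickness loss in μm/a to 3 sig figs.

r_corr = 31.3 μm/a

carbon steel: temperature factor f = +0.150·(-10.5) = -1.5750
  sulphur-dioxide contribution → 5.657 μm/a
  chloride contribution → 25.61 μm/a
  ⇒ r_corr(carbon steel) = 31.26 μm/a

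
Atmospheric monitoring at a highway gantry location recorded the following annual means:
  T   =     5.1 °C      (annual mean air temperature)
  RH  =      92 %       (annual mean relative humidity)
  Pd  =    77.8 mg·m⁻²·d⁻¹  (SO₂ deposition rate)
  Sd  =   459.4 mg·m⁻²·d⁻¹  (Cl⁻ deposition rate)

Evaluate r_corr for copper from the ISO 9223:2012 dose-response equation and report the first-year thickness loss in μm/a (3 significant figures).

r_corr = 3.91 μm/a

copper: T≤10 °C ⇒ hinge +0.126·(5.1−10) = -0.6174
  sulphur-dioxide contribution → 2.019 μm/a
  chloride contribution → 1.89 μm/a
  total first-year rate 3.909 μm/a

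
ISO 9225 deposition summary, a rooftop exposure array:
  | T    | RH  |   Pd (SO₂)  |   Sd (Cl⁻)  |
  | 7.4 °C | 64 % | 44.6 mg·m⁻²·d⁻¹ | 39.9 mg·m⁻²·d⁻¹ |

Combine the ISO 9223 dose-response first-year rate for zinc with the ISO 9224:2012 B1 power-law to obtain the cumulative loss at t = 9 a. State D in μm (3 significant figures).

zinc: temperature factor f = +0.038·(-2.6) = -0.0988
  Pd branch = 0.0129·Pd^0.44·e^(0.046·RH+f) = 1.18 μm/a
  Sd branch = 0.0175·Sd^0.57·e^(0.008·RH+0.085·T) = 0.4478 μm/a
  r_corr = 1.18 + 0.4478 = 1.628 μm/a
Power-law: D(9) = r_corr · 9^0.813
  D(9) = 1.628 × 9^0.813 = 1.628 × 5.968 = 9.715 μm

D(9) = 9.72 μm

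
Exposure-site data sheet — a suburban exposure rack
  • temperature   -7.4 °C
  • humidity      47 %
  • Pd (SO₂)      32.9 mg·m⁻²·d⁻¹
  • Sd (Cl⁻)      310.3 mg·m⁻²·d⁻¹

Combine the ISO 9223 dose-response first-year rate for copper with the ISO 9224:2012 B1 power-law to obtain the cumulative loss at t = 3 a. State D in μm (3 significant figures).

copper: temperature factor f = +0.126·(-17.4) = -2.1924
  SO₂ term: 0.0053·32.9^0.26·exp(0.059·47-2.1924) = 0.02349
  Cl⁻ term: 0.01025·310.3^0.27·exp(0.036·47+0.049·-7.4) = 0.1823
  sum: 0.02349 + 0.1823 → r_corr = 0.2058 μm/a
Power-law: D(3) = r_corr · 3^0.667
  D(3) = 0.2058 × 3^0.667 = 0.2058 × 2.081 = 0.4283 μm

D(3) = 0.428 μm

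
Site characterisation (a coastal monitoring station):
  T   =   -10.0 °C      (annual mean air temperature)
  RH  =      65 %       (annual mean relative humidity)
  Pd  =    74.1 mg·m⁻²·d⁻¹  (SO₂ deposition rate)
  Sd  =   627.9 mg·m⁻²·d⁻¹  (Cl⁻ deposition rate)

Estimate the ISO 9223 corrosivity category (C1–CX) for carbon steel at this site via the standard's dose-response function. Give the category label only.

C3

carbon steel: T≤10 °C ⇒ hinge +0.150·(-10.0−10) = -3.0000
  sulphur-dioxide contribution → 3.034 μm/a
  chloride contribution → 31.71 μm/a
  total first-year rate 34.74 μm/a
Category bounds: 25…50 μm/a bracket r_corr ⇒ C3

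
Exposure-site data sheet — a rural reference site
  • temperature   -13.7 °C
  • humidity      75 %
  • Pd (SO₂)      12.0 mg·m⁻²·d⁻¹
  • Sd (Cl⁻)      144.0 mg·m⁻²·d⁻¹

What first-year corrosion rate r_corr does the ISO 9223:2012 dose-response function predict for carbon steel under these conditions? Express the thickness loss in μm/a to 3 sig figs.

r_corr = 16.1 μm/a

carbon steel: f(T) = +0.150·(T−10) [T≤10 °C] = -3.5550
  sulphur-dioxide contribution → 0.8254 μm/a
  chloride contribution → 15.26 μm/a
  total first-year rate 16.09 μm/a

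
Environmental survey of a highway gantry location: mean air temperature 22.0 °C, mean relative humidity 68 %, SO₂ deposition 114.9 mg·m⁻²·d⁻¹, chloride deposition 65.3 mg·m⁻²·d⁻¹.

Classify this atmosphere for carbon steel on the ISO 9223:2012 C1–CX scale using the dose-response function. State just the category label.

C4

carbon steel: T>10 °C ⇒ hinge -0.054·(22.0−10) = -0.6480
  SO₂ term: 1.77·114.9^0.52·exp(0.02·68-0.6480) = 42.52
  Cl⁻ term: 0.102·65.3^0.62·exp(0.033·68+0.04·22.0) = 30.94
  r_corr = 42.52 + 30.94 = 73.46 μm/a
Category bounds: 50…80 μm/a bracket r_corr ⇒ C4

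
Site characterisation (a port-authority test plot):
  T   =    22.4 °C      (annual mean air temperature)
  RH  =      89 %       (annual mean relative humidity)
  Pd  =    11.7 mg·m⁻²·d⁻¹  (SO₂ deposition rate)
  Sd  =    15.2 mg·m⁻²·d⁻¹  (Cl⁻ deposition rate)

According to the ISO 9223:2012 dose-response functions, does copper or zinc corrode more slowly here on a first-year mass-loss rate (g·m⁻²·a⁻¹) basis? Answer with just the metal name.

zinc

copper: T>10 °C ⇒ hinge -0.080·(22.4−10) = -0.9920
  sulphur-dioxide contribution → 0.7107 μm/a
  chloride contribution → 1.578 μm/a
  total first-year rate 2.288 μm/a
  mass loss = 2.288 μm/a × 8.96 g/cm³ = 20.5 g·m⁻²·a⁻¹
zinc: temperature factor f = -0.071·(12.4) = -0.8804
  sulphur-dioxide contribution → 0.9468 μm/a
  chloride contribution → 1.129 μm/a
  ⇒ r_corr(zinc) = 2.076 μm/a
  mass loss = 2.076 μm/a × 7.14 g/cm³ = 14.82 g·m⁻²·a⁻¹
Ordering by g·m⁻²·a⁻¹: copper (20.5) > zinc (14.8)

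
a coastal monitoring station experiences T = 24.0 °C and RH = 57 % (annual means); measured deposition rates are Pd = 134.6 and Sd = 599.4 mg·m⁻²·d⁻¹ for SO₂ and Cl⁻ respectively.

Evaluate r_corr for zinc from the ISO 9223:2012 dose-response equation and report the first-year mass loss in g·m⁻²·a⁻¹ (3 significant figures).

r_corr = 62.1 g·m⁻²·a⁻¹

zinc: f(T) = -0.071·(T−10) [T>10 °C] = -0.9940
  SO₂ term: 0.0129·134.6^0.44·exp(0.046·57-0.9940) = 0.5681
  Cl⁻ term: 0.0175·599.4^0.57·exp(0.008·57+0.085·24.0) = 8.135
  r_corr = 0.5681 + 8.135 = 8.703 μm/a
Convert to mass loss: 8.703 μm/a × 7.14 g/cm³ = 62.14 g·m⁻²·a⁻¹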